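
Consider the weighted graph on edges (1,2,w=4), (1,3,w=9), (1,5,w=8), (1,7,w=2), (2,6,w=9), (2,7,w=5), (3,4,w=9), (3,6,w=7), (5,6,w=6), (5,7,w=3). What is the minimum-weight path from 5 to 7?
3 (path: 5 -> 7; weights 3 = 3)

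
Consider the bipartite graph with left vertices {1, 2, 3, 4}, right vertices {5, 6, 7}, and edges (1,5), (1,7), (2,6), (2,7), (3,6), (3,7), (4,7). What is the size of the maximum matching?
3 (matching: (1,5), (2,6), (3,7); upper bound min(|L|,|R|) = min(4,3) = 3)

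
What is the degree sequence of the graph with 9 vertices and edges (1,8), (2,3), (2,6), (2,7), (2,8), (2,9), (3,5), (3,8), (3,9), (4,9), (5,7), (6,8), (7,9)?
[5, 4, 4, 4, 3, 2, 2, 1, 1] (degrees: deg(1)=1, deg(2)=5, deg(3)=4, deg(4)=1, deg(5)=2, deg(6)=2, deg(7)=3, deg(8)=4, deg(9)=4)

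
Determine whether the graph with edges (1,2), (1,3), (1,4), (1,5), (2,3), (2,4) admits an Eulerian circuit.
No (2 vertices have odd degree: {2, 5}; Eulerian circuit requires 0)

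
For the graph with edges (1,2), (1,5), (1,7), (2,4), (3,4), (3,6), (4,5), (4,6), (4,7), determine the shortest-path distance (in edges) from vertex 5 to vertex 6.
2 (path: 5 -> 4 -> 6, 2 edges)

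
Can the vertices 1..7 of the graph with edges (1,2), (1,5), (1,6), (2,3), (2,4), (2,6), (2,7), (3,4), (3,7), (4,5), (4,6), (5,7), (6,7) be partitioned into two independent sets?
No (odd cycle of length 3: 6 -> 1 -> 2 -> 6)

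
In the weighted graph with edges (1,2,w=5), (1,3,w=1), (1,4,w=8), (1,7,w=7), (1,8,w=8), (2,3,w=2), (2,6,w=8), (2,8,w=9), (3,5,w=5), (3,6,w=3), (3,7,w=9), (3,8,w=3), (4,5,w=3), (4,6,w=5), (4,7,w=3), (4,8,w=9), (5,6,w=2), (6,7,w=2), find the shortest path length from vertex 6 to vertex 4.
5 (path: 6 -> 4; weights 5 = 5)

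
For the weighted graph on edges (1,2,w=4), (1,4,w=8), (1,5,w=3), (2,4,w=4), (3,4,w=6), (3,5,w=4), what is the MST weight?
15 (MST edges: (1,2,w=4), (1,5,w=3), (2,4,w=4), (3,5,w=4); sum of weights 4 + 3 + 4 + 4 = 15)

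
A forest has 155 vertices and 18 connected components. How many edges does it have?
137 (Each of the 18 component trees on V_i vertices has V_i - 1 edges; summing gives V - C = 155 - 18 = 137)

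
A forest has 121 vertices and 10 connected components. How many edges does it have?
111 (Each of the 10 component trees on V_i vertices has V_i - 1 edges; summing gives V - C = 121 - 10 = 111)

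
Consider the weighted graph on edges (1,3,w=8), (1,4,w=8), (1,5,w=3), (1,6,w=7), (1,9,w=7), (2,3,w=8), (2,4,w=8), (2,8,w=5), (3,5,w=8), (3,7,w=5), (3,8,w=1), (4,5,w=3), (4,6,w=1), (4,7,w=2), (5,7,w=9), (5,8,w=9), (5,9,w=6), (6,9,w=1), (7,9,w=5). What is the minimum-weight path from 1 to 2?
14 (path: 1 -> 5 -> 4 -> 2; weights 3 + 3 + 8 = 14)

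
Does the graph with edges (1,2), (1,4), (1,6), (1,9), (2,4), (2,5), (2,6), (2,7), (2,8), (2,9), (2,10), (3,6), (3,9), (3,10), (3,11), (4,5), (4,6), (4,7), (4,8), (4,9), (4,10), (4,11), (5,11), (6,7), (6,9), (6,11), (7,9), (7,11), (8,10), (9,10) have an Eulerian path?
No (8 vertices have odd degree: {4, 5, 6, 7, 8, 9, 10, 11}; Eulerian path requires 0 or 2)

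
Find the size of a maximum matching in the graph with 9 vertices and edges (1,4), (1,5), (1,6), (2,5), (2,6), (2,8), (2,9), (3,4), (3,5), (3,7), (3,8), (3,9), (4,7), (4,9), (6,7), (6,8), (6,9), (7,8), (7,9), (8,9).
4 (matching: (1,5), (2,9), (3,7), (6,8); upper bound floor(n/2) = floor(9/2) = 4)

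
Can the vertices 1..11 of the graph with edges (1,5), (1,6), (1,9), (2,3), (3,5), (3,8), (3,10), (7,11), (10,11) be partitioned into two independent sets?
Yes. Partition: {1, 3, 4, 11}, {2, 5, 6, 7, 8, 9, 10}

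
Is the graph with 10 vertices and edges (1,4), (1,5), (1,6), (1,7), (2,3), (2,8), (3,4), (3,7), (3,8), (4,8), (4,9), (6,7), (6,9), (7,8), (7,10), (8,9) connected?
Yes (BFS from 1 visits [1, 4, 5, 6, 7, 3, 8, 9, 10, 2] — all 10 vertices reached)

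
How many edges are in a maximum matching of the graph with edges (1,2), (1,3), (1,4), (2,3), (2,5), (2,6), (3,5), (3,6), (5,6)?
3 (matching: (1,4), (2,3), (5,6); upper bound floor(n/2) = floor(6/2) = 3)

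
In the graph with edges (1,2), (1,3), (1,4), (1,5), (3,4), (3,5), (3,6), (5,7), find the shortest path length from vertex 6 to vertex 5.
2 (path: 6 -> 3 -> 5, 2 edges)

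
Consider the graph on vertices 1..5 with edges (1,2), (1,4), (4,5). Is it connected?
No, it has 2 components: {1, 2, 4, 5}, {3}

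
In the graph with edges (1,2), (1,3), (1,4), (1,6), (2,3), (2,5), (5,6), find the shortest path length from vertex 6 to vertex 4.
2 (path: 6 -> 1 -> 4, 2 edges)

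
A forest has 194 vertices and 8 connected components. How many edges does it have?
186 (Each of the 8 component trees on V_i vertices has V_i - 1 edges; summing gives V - C = 194 - 8 = 186)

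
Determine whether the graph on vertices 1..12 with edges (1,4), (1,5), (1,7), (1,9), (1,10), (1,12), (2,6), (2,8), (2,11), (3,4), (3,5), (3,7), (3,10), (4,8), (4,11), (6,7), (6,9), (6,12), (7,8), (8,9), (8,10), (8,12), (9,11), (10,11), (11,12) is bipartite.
Yes. Partition: {1, 3, 6, 8, 11}, {2, 4, 5, 7, 9, 10, 12}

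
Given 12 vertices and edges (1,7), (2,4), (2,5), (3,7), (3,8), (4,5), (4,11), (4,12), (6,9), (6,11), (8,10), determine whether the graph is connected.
No, it has 2 components: {1, 3, 7, 8, 10}, {2, 4, 5, 6, 9, 11, 12}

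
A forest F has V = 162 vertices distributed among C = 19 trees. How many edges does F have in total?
143 (Each of the 19 component trees on V_i vertices has V_i - 1 edges; summing gives V - C = 162 - 19 = 143)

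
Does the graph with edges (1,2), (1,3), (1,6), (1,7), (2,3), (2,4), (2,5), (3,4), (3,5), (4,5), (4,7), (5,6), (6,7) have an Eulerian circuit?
No (2 vertices have odd degree: {6, 7}; Eulerian circuit requires 0)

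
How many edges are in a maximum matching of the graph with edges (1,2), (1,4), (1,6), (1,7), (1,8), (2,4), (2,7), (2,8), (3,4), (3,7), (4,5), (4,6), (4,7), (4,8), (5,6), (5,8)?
4 (matching: (1,2), (3,7), (4,6), (5,8); upper bound floor(n/2) = floor(8/2) = 4)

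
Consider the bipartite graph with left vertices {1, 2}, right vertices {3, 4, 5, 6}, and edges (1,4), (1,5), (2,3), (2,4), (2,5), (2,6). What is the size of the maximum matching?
2 (matching: (1,5), (2,6); upper bound min(|L|,|R|) = min(2,4) = 2)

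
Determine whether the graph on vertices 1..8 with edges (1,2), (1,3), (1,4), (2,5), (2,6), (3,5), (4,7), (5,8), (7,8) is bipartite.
Yes. Partition: {1, 5, 6, 7}, {2, 3, 4, 8}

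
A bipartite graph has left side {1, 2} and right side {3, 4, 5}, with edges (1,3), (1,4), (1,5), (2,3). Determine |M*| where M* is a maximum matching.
2 (matching: (1,5), (2,3); upper bound min(|L|,|R|) = min(2,3) = 2)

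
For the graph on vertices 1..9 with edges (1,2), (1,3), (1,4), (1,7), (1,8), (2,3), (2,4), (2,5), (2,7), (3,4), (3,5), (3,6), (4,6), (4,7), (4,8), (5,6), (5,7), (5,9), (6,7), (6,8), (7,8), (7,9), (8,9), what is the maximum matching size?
4 (matching: (2,5), (3,6), (4,8), (7,9); upper bound floor(n/2) = floor(9/2) = 4)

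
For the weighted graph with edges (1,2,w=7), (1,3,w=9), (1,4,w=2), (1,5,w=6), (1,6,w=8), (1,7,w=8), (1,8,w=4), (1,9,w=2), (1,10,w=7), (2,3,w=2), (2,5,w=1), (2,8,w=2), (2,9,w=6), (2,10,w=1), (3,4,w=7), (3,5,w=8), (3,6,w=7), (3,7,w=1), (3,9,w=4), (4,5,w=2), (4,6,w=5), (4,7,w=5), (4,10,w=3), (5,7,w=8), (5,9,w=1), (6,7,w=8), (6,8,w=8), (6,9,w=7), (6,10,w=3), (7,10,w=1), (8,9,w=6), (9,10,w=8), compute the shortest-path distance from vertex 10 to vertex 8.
3 (path: 10 -> 2 -> 8; weights 1 + 2 = 3)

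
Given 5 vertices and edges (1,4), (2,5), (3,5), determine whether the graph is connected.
No, it has 2 components: {1, 4}, {2, 3, 5}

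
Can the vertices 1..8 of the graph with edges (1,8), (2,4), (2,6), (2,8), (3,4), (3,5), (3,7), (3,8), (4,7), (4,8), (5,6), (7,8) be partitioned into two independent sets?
No (odd cycle of length 3: 3 -> 8 -> 4 -> 3)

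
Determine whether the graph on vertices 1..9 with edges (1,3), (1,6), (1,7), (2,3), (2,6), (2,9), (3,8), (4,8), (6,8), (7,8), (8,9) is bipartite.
Yes. Partition: {1, 2, 5, 8}, {3, 4, 6, 7, 9}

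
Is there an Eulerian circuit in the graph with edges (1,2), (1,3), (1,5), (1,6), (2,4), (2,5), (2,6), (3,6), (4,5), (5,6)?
Yes (the graph is connected and all 6 vertices have even degree)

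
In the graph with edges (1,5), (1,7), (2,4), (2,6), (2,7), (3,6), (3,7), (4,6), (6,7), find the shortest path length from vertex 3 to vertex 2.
2 (path: 3 -> 7 -> 2, 2 edges)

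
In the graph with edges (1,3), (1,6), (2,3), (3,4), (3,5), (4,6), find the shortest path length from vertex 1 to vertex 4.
2 (path: 1 -> 3 -> 4, 2 edges)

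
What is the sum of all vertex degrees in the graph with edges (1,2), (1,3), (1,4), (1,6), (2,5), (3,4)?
12 (handshake: sum of degrees = 2|E| = 2 x 6 = 12)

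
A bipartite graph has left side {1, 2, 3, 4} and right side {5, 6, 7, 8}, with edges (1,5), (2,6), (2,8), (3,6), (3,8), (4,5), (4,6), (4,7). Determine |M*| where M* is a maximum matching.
4 (matching: (1,5), (2,8), (3,6), (4,7); upper bound min(|L|,|R|) = min(4,4) = 4)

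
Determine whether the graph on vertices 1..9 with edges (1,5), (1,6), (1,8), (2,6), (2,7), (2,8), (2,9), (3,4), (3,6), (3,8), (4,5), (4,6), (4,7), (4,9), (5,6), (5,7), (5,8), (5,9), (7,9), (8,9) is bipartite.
No (odd cycle of length 3: 5 -> 1 -> 8 -> 5)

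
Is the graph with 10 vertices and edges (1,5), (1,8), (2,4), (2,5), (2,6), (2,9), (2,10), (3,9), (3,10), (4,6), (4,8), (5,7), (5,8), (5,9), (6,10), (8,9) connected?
Yes (BFS from 1 visits [1, 5, 8, 2, 7, 9, 4, 6, 10, 3] — all 10 vertices reached)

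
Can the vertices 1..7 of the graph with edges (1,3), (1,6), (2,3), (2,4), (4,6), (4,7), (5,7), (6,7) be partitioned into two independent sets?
No (odd cycle of length 3: 4 -> 6 -> 7 -> 4)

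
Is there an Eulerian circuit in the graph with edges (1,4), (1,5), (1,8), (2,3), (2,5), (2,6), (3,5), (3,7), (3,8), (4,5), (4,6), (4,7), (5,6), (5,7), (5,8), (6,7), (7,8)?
No (4 vertices have odd degree: {1, 2, 5, 7}; Eulerian circuit requires 0)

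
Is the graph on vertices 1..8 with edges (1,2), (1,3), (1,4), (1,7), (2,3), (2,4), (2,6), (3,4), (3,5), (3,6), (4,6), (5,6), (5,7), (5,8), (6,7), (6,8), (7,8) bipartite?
No (odd cycle of length 3: 2 -> 1 -> 3 -> 2)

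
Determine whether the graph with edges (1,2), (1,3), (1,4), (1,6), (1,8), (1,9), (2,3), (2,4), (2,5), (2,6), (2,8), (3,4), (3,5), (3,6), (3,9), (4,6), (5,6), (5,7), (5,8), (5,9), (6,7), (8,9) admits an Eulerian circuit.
Yes (the graph is connected and all 9 vertices have even degree)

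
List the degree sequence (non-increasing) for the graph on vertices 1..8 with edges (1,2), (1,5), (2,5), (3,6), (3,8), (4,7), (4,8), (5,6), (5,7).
[4, 2, 2, 2, 2, 2, 2, 2] (degrees: deg(1)=2, deg(2)=2, deg(3)=2, deg(4)=2, deg(5)=4, deg(6)=2, deg(7)=2, deg(8)=2)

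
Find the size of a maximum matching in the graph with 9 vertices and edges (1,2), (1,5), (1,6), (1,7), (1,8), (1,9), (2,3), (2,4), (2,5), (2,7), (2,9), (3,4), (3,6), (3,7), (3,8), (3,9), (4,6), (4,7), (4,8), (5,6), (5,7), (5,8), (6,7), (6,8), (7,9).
4 (matching: (1,9), (2,4), (5,8), (6,7); upper bound floor(n/2) = floor(9/2) = 4)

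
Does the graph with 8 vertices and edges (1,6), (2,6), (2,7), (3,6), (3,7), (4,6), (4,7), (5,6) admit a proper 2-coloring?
Yes. Partition: {1, 2, 3, 4, 5, 8}, {6, 7}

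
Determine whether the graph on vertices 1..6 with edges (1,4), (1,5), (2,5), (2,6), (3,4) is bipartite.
Yes. Partition: {1, 2, 3}, {4, 5, 6}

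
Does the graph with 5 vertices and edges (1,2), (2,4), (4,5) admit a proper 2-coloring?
Yes. Partition: {1, 3, 4}, {2, 5}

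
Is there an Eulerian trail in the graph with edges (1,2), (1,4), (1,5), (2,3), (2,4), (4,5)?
No (4 vertices have odd degree: {1, 2, 3, 4}; Eulerian path requires 0 or 2)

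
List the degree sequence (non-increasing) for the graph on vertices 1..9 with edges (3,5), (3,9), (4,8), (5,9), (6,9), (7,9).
[4, 2, 2, 1, 1, 1, 1, 0, 0] (degrees: deg(1)=0, deg(2)=0, deg(3)=2, deg(4)=1, deg(5)=2, deg(6)=1, deg(7)=1, deg(8)=1, deg(9)=4)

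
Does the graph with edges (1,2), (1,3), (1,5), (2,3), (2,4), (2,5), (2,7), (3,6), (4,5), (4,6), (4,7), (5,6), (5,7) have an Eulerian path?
No (6 vertices have odd degree: {1, 2, 3, 5, 6, 7}; Eulerian path requires 0 or 2)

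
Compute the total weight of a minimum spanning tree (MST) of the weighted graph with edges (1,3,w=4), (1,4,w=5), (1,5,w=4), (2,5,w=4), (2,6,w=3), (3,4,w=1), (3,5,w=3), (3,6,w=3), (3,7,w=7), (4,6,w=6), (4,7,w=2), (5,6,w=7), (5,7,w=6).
16 (MST edges: (1,5,w=4), (2,6,w=3), (3,4,w=1), (3,5,w=3), (3,6,w=3), (4,7,w=2); sum of weights 4 + 3 + 1 + 3 + 3 + 2 = 16)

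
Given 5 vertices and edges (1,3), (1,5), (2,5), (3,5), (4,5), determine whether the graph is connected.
Yes (BFS from 1 visits [1, 3, 5, 2, 4] — all 5 vertices reached)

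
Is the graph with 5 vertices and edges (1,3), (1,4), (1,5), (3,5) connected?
No, it has 2 components: {1, 3, 4, 5}, {2}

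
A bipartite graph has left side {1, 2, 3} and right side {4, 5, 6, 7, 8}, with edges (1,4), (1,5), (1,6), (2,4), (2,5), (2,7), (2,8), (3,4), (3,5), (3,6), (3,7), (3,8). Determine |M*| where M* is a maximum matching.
3 (matching: (1,6), (2,8), (3,7); upper bound min(|L|,|R|) = min(3,5) = 3)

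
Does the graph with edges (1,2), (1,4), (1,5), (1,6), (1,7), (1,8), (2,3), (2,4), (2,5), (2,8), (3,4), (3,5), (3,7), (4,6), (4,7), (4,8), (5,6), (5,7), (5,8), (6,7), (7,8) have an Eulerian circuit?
No (2 vertices have odd degree: {2, 8}; Eulerian circuit requires 0)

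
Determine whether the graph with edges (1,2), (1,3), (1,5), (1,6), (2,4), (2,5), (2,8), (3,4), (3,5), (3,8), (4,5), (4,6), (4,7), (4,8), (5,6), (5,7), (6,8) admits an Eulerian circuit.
Yes (the graph is connected and all 8 vertices have even degree)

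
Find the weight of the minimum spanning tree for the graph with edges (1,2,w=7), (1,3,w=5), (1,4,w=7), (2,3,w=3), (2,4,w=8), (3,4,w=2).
10 (MST edges: (1,3,w=5), (2,3,w=3), (3,4,w=2); sum of weights 5 + 3 + 2 = 10)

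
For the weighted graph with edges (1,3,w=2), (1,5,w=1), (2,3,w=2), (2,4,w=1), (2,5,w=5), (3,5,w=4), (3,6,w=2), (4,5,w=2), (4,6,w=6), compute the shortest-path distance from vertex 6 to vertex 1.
4 (path: 6 -> 3 -> 1; weights 2 + 2 = 4)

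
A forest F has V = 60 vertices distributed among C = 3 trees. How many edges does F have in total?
57 (Each of the 3 component trees on V_i vertices has V_i - 1 edges; summing gives V - C = 60 - 3 = 57)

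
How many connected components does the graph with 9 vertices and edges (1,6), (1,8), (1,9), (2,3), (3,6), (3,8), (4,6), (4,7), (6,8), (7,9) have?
2 (components: {1, 2, 3, 4, 6, 7, 8, 9}, {5})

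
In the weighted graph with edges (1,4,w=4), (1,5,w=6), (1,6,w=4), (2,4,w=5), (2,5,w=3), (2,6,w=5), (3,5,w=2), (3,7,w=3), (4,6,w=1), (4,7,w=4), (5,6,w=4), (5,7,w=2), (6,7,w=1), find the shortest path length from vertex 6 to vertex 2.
5 (path: 6 -> 2; weights 5 = 5)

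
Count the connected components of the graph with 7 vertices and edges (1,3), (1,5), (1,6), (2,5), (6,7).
2 (components: {1, 2, 3, 5, 6, 7}, {4})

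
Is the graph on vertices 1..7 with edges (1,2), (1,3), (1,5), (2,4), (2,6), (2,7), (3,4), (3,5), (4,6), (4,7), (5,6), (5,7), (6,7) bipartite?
No (odd cycle of length 3: 5 -> 1 -> 3 -> 5)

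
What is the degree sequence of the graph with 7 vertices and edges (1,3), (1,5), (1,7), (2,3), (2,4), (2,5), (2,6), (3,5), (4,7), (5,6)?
[4, 4, 3, 3, 2, 2, 2] (degrees: deg(1)=3, deg(2)=4, deg(3)=3, deg(4)=2, deg(5)=4, deg(6)=2, deg(7)=2)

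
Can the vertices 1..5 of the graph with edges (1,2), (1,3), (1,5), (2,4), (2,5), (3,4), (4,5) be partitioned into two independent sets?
No (odd cycle of length 3: 5 -> 1 -> 2 -> 5)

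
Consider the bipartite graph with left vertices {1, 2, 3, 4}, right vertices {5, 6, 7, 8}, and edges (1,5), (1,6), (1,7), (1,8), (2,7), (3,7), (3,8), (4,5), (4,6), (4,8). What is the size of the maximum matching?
4 (matching: (1,5), (2,7), (3,8), (4,6); upper bound min(|L|,|R|) = min(4,4) = 4)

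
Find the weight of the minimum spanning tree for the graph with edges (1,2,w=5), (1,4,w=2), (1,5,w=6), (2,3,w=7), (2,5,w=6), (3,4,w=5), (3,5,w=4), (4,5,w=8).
16 (MST edges: (1,2,w=5), (1,4,w=2), (3,4,w=5), (3,5,w=4); sum of weights 5 + 2 + 5 + 4 = 16)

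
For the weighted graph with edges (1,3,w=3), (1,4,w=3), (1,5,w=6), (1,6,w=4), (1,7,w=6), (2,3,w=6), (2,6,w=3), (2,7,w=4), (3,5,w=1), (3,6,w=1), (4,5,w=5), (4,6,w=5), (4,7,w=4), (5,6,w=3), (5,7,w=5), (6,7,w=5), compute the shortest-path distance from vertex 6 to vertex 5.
2 (path: 6 -> 3 -> 5; weights 1 + 1 = 2)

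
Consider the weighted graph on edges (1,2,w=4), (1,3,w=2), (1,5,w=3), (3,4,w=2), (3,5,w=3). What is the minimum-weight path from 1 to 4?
4 (path: 1 -> 3 -> 4; weights 2 + 2 = 4)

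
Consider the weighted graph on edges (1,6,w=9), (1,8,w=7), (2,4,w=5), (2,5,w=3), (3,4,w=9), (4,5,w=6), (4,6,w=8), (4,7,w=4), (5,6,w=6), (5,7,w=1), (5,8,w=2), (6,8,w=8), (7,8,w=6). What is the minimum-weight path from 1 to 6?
9 (path: 1 -> 6; weights 9 = 9)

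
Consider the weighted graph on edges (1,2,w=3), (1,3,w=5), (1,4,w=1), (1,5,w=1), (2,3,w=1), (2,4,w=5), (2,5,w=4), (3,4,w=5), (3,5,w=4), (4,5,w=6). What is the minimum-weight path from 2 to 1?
3 (path: 2 -> 1; weights 3 = 3)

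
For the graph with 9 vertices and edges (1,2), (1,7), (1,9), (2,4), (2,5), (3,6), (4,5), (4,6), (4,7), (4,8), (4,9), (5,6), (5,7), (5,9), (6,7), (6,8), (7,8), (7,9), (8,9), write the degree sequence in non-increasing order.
[6, 6, 5, 5, 5, 4, 3, 3, 1] (degrees: deg(1)=3, deg(2)=3, deg(3)=1, deg(4)=6, deg(5)=5, deg(6)=5, deg(7)=6, deg(8)=4, deg(9)=5)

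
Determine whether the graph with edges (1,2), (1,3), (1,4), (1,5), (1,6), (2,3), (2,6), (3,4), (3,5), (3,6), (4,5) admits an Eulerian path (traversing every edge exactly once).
No (6 vertices have odd degree: {1, 2, 3, 4, 5, 6}; Eulerian path requires 0 or 2)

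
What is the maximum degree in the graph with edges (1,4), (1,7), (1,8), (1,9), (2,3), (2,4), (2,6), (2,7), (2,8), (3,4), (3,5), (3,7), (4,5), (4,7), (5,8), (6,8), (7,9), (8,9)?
5 (attained at vertices 2, 4, 7, 8)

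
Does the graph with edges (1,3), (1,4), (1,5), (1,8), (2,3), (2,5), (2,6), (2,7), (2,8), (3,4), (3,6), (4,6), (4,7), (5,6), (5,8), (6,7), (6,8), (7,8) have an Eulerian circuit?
No (2 vertices have odd degree: {2, 8}; Eulerian circuit requires 0)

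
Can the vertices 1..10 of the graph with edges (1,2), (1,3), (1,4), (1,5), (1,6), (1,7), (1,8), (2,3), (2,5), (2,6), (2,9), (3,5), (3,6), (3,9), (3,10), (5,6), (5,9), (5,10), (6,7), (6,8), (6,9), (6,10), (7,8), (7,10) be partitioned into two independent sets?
No (odd cycle of length 3: 3 -> 1 -> 5 -> 3)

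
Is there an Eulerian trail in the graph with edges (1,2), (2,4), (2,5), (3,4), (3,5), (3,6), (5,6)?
No (4 vertices have odd degree: {1, 2, 3, 5}; Eulerian path requires 0 or 2)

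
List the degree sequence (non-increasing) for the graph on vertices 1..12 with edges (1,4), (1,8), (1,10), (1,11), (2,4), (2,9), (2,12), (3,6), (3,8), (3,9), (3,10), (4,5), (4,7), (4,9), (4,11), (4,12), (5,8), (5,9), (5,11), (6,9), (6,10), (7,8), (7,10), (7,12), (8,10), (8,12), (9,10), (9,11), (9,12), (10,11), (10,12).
[8, 8, 7, 6, 6, 5, 4, 4, 4, 4, 3, 3] (degrees: deg(1)=4, deg(2)=3, deg(3)=4, deg(4)=7, deg(5)=4, deg(6)=3, deg(7)=4, deg(8)=6, deg(9)=8, deg(10)=8, deg(11)=5, deg(12)=6)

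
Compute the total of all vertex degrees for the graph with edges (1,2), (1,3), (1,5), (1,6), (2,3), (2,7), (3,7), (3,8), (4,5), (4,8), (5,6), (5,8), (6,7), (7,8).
28 (handshake: sum of degrees = 2|E| = 2 x 14 = 28)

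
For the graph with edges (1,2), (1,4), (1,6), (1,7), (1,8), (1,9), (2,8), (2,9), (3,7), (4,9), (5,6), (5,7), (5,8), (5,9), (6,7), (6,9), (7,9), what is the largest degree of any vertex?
6 (attained at vertices 1, 9)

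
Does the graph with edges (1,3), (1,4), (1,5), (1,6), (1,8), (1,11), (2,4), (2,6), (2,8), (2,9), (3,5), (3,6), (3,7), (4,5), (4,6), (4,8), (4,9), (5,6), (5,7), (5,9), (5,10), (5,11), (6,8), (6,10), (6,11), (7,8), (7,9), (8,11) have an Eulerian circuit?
Yes (the graph is connected and all 11 vertices have even degree)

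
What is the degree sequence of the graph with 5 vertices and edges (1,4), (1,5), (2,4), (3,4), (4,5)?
[4, 2, 2, 1, 1] (degrees: deg(1)=2, deg(2)=1, deg(3)=1, deg(4)=4, deg(5)=2)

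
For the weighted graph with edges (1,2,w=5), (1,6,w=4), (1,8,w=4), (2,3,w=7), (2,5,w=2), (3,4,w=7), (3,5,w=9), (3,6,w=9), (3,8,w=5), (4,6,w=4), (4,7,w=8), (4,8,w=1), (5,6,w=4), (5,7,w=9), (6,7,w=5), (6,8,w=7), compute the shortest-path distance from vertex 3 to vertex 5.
9 (path: 3 -> 5; weights 9 = 9)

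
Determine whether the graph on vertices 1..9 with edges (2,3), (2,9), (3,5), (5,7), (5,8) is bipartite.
Yes. Partition: {1, 2, 4, 5, 6}, {3, 7, 8, 9}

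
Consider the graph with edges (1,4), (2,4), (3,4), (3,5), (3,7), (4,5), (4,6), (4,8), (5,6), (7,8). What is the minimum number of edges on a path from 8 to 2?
2 (path: 8 -> 4 -> 2, 2 edges)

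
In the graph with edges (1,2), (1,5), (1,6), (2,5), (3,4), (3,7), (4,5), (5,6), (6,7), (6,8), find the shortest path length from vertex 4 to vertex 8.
3 (path: 4 -> 5 -> 6 -> 8, 3 edges)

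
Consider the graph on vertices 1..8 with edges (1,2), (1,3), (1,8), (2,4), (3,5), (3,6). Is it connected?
No, it has 2 components: {1, 2, 3, 4, 5, 6, 8}, {7}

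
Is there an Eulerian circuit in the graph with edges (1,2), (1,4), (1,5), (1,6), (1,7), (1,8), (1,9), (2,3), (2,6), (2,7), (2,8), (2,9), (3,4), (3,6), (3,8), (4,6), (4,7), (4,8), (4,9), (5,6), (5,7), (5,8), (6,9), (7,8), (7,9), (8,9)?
No (2 vertices have odd degree: {1, 8}; Eulerian circuit requires 0)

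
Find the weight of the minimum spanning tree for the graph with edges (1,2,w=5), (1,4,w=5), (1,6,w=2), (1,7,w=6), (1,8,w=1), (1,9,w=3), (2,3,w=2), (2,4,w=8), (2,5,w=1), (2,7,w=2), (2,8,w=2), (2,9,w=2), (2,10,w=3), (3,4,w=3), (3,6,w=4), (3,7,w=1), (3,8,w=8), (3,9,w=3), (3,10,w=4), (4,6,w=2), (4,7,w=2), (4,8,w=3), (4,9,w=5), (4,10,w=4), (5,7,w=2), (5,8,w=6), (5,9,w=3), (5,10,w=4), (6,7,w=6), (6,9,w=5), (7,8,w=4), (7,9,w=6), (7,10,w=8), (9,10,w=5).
16 (MST edges: (1,6,w=2), (1,8,w=1), (2,3,w=2), (2,5,w=1), (2,8,w=2), (2,9,w=2), (2,10,w=3), (3,7,w=1), (4,6,w=2); sum of weights 2 + 1 + 2 + 1 + 2 + 2 + 3 + 1 + 2 = 16)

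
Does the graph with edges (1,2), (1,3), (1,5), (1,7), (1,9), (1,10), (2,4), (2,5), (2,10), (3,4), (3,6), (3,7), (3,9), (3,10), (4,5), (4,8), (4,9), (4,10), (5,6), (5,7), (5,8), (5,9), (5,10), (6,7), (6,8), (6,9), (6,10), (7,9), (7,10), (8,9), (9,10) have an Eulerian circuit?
Yes (the graph is connected and all 10 vertices have even degree)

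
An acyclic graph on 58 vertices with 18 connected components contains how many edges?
40 (Each of the 18 component trees on V_i vertices has V_i - 1 edges; summing gives V - C = 58 - 18 = 40)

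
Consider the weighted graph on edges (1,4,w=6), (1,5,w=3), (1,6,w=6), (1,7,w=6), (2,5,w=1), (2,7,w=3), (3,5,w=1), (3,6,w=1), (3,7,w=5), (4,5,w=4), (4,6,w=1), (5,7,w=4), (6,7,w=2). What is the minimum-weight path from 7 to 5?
4 (path: 7 -> 5; weights 4 = 4)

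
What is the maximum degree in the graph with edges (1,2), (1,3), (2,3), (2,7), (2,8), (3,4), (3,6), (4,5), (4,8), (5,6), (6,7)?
4 (attained at vertices 2, 3)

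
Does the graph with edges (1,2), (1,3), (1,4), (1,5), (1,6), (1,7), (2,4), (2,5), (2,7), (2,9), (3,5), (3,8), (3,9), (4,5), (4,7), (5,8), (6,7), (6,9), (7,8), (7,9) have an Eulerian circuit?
No (4 vertices have odd degree: {2, 5, 6, 8}; Eulerian circuit requires 0)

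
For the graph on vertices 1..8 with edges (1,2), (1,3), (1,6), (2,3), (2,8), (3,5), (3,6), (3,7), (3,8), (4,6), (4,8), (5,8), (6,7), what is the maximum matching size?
4 (matching: (1,2), (3,5), (4,8), (6,7); upper bound floor(n/2) = floor(8/2) = 4)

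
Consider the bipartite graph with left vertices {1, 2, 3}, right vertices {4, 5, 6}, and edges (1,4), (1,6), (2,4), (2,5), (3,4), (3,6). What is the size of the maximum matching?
3 (matching: (1,6), (2,5), (3,4); upper bound min(|L|,|R|) = min(3,3) = 3)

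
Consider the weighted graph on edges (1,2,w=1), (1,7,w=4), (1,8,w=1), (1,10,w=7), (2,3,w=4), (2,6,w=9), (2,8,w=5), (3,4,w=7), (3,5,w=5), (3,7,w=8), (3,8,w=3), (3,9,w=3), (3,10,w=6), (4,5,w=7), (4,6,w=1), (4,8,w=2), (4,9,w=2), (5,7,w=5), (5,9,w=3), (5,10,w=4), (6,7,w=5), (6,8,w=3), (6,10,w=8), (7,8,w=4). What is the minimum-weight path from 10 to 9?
7 (path: 10 -> 5 -> 9; weights 4 + 3 = 7)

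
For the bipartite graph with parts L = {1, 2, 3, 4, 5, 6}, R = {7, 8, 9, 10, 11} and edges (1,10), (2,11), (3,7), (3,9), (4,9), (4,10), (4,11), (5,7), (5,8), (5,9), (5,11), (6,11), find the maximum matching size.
5 (matching: (1,10), (2,11), (3,7), (4,9), (5,8); upper bound min(|L|,|R|) = min(6,5) = 5)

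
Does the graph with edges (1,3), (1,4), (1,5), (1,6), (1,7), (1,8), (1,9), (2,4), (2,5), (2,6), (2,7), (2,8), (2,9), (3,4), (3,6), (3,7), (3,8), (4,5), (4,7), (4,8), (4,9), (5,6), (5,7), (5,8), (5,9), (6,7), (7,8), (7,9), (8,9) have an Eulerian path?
No (6 vertices have odd degree: {1, 3, 4, 5, 6, 8}; Eulerian path requires 0 or 2)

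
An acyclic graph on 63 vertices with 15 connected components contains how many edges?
48 (Each of the 15 component trees on V_i vertices has V_i - 1 edges; summing gives V - C = 63 - 15 = 48)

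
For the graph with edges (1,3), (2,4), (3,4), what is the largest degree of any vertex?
2 (attained at vertices 3, 4)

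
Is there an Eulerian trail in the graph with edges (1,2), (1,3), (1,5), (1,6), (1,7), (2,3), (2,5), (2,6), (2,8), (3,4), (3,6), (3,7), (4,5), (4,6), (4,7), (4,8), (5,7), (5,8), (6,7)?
No (8 vertices have odd degree: {1, 2, 3, 4, 5, 6, 7, 8}; Eulerian path requires 0 or 2)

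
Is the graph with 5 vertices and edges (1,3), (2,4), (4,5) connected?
No, it has 2 components: {1, 3}, {2, 4, 5}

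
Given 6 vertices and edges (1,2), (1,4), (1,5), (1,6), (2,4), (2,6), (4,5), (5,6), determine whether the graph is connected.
No, it has 2 components: {1, 2, 4, 5, 6}, {3}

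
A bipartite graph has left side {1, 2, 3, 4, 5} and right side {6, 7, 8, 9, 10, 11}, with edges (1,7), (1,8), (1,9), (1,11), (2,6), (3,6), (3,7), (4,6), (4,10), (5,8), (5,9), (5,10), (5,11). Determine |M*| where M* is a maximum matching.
5 (matching: (1,11), (2,6), (3,7), (4,10), (5,9); upper bound min(|L|,|R|) = min(5,6) = 5)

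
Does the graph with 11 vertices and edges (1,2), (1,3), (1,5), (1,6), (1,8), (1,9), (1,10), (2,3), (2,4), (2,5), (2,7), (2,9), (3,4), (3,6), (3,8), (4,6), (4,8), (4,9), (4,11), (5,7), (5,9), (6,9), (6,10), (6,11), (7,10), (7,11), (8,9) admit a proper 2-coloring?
No (odd cycle of length 3: 3 -> 1 -> 6 -> 3)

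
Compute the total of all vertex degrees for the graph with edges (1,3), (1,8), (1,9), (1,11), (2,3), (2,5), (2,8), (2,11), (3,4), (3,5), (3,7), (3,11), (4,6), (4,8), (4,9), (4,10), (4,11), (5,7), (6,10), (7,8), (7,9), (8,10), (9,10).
46 (handshake: sum of degrees = 2|E| = 2 x 23 = 46)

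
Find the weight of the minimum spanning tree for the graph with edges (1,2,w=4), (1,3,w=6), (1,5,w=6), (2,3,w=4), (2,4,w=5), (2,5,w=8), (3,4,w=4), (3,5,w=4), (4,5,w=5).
16 (MST edges: (1,2,w=4), (2,3,w=4), (3,4,w=4), (3,5,w=4); sum of weights 4 + 4 + 4 + 4 = 16)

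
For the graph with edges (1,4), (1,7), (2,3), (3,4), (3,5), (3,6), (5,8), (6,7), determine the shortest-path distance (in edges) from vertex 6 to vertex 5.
2 (path: 6 -> 3 -> 5, 2 edges)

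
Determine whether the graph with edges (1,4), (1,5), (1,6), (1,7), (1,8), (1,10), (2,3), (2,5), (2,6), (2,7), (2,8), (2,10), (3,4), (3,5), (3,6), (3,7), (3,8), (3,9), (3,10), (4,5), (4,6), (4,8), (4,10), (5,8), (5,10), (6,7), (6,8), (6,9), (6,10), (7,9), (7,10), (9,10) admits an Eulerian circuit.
Yes (the graph is connected and all 10 vertices have even degree)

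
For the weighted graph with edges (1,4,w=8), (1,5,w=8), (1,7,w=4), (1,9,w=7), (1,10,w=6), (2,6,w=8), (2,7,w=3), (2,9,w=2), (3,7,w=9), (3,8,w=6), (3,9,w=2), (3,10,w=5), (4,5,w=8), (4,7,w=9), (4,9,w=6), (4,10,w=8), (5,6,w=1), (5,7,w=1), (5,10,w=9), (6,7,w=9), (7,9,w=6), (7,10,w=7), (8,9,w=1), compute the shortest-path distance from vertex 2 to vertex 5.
4 (path: 2 -> 7 -> 5; weights 3 + 1 = 4)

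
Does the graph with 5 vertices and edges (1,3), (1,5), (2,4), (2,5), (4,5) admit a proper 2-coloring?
No (odd cycle of length 3: 4 -> 5 -> 2 -> 4)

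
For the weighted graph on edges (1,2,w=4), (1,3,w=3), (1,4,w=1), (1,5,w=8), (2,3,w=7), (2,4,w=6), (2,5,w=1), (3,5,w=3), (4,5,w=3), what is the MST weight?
8 (MST edges: (1,3,w=3), (1,4,w=1), (2,5,w=1), (3,5,w=3); sum of weights 3 + 1 + 1 + 3 = 8)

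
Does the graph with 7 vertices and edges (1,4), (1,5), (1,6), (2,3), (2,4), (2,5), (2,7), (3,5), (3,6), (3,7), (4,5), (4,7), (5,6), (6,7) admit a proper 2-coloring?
No (odd cycle of length 3: 5 -> 1 -> 4 -> 5)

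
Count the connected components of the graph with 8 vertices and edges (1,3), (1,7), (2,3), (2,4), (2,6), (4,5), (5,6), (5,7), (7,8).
1 (components: {1, 2, 3, 4, 5, 6, 7, 8})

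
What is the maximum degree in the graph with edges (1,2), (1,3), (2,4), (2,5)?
3 (attained at vertex 2)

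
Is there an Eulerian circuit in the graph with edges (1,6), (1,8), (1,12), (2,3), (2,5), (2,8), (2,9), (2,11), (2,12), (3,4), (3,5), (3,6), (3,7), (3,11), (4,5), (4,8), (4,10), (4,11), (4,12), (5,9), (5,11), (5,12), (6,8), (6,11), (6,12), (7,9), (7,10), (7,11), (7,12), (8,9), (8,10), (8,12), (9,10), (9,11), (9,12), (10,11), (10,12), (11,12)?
No (6 vertices have odd degree: {1, 6, 7, 8, 9, 11}; Eulerian circuit requires 0)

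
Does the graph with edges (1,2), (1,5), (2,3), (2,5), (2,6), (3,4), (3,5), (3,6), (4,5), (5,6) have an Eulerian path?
Yes (the graph is connected and exactly 2 vertices have odd degree: {5, 6}; any Eulerian path must start and end at those)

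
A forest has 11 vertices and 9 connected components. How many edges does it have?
2 (Each of the 9 component trees on V_i vertices has V_i - 1 edges; summing gives V - C = 11 - 9 = 2)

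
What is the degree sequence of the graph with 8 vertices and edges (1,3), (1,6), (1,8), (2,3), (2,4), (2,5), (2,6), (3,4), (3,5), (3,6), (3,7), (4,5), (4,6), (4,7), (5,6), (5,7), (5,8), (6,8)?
[6, 6, 6, 5, 4, 3, 3, 3] (degrees: deg(1)=3, deg(2)=4, deg(3)=6, deg(4)=5, deg(5)=6, deg(6)=6, deg(7)=3, deg(8)=3)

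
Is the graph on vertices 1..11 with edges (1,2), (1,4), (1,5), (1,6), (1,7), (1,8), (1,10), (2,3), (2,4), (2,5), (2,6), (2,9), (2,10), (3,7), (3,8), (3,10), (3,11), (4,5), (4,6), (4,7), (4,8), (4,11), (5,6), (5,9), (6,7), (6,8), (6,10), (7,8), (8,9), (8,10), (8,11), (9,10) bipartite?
No (odd cycle of length 3: 8 -> 1 -> 7 -> 8)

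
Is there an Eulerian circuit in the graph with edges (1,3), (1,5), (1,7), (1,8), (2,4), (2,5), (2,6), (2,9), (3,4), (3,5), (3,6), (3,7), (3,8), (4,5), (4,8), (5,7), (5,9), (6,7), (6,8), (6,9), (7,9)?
No (2 vertices have odd degree: {6, 7}; Eulerian circuit requires 0)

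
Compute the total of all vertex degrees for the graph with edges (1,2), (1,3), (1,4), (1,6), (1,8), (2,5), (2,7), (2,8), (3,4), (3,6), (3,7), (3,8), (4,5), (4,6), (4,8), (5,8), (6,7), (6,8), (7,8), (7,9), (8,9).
42 (handshake: sum of degrees = 2|E| = 2 x 21 = 42)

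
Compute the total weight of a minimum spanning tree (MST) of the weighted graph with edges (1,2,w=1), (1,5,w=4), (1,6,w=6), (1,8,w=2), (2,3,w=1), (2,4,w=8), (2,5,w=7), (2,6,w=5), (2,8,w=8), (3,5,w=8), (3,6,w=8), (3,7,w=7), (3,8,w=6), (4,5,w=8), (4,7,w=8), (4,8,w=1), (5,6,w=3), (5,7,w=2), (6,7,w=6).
14 (MST edges: (1,2,w=1), (1,5,w=4), (1,8,w=2), (2,3,w=1), (4,8,w=1), (5,6,w=3), (5,7,w=2); sum of weights 1 + 4 + 2 + 1 + 1 + 3 + 2 = 14)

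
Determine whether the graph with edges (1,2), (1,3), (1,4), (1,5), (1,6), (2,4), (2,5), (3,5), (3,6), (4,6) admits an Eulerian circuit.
No (6 vertices have odd degree: {1, 2, 3, 4, 5, 6}; Eulerian circuit requires 0)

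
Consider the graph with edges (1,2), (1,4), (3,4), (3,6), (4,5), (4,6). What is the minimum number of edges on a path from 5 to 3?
2 (path: 5 -> 4 -> 3, 2 edges)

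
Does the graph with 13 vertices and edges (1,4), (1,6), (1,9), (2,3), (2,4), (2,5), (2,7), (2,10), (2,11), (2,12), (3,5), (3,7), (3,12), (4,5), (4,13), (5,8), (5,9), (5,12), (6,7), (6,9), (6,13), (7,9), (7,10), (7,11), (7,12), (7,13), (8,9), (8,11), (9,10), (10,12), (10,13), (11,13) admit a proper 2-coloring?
No (odd cycle of length 3: 6 -> 1 -> 9 -> 6)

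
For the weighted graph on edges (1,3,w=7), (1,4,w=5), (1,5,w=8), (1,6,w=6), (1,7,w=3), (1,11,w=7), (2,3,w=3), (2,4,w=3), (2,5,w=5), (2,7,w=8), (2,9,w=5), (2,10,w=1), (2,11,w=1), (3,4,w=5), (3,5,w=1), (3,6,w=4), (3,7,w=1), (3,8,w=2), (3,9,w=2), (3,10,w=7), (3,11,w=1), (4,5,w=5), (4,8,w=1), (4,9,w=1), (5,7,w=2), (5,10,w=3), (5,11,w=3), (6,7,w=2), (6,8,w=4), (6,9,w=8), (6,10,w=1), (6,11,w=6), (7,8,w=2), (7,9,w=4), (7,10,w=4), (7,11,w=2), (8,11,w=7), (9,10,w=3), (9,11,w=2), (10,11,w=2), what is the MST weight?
13 (MST edges: (1,7,w=3), (2,10,w=1), (2,11,w=1), (3,5,w=1), (3,7,w=1), (3,8,w=2), (3,11,w=1), (4,8,w=1), (4,9,w=1), (6,10,w=1); sum of weights 3 + 1 + 1 + 1 + 1 + 2 + 1 + 1 + 1 + 1 = 13)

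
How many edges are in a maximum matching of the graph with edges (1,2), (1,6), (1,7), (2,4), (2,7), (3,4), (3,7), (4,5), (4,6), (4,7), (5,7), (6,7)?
3 (matching: (1,6), (3,7), (4,5); upper bound floor(n/2) = floor(7/2) = 3)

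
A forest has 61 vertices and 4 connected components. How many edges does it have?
57 (Each of the 4 component trees on V_i vertices has V_i - 1 edges; summing gives V - C = 61 - 4 = 57)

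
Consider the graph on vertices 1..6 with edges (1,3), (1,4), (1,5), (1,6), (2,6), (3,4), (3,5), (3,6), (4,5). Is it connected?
Yes (BFS from 1 visits [1, 3, 4, 5, 6, 2] — all 6 vertices reached)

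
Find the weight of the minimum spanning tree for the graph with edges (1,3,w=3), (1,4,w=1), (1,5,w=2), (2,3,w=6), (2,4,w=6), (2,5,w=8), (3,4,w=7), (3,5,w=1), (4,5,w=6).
10 (MST edges: (1,4,w=1), (1,5,w=2), (2,3,w=6), (3,5,w=1); sum of weights 1 + 2 + 6 + 1 = 10)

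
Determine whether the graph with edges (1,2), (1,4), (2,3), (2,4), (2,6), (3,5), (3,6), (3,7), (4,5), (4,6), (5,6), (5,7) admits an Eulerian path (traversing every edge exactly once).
Yes — and in fact it has an Eulerian circuit (the graph is connected and all 7 vertices have even degree)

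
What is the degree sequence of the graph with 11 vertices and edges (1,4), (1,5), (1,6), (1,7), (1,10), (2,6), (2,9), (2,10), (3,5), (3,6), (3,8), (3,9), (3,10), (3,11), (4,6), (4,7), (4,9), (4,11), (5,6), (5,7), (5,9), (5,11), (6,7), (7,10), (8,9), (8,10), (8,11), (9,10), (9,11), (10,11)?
[7, 7, 6, 6, 6, 6, 5, 5, 5, 4, 3] (degrees: deg(1)=5, deg(2)=3, deg(3)=6, deg(4)=5, deg(5)=6, deg(6)=6, deg(7)=5, deg(8)=4, deg(9)=7, deg(10)=7, deg(11)=6)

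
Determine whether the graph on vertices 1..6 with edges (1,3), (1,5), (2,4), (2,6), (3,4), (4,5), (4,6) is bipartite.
No (odd cycle of length 3: 6 -> 4 -> 2 -> 6)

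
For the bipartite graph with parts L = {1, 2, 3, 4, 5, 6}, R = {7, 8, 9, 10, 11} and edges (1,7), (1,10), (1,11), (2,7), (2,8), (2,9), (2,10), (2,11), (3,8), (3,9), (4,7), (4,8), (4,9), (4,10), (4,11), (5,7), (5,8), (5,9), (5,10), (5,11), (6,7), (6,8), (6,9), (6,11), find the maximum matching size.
5 (matching: (1,11), (2,10), (3,9), (4,8), (5,7); upper bound min(|L|,|R|) = min(6,5) = 5)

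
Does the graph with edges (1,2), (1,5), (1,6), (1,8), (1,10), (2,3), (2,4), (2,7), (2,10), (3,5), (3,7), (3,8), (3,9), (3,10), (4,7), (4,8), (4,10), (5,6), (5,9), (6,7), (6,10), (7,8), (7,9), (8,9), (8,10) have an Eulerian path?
Yes (the graph is connected and exactly 2 vertices have odd degree: {1, 2}; any Eulerian path must start and end at those)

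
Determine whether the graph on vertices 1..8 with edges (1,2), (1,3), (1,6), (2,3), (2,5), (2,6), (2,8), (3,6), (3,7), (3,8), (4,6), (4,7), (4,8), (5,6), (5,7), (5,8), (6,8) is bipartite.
No (odd cycle of length 3: 3 -> 1 -> 2 -> 3)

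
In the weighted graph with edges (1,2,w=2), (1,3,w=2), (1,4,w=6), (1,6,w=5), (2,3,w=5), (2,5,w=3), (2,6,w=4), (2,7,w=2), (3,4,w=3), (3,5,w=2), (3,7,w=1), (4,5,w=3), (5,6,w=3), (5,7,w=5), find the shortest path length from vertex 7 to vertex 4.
4 (path: 7 -> 3 -> 4; weights 1 + 3 = 4)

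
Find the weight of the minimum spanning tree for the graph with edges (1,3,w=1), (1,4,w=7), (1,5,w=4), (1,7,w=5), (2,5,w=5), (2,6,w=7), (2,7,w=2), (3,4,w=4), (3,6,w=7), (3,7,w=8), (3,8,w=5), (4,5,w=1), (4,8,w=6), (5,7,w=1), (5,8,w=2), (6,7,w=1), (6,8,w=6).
12 (MST edges: (1,3,w=1), (1,5,w=4), (2,7,w=2), (4,5,w=1), (5,7,w=1), (5,8,w=2), (6,7,w=1); sum of weights 1 + 4 + 2 + 1 + 1 + 2 + 1 = 12)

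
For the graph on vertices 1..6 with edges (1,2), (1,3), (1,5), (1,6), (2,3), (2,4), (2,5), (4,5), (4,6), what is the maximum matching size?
3 (matching: (1,3), (2,5), (4,6); upper bound floor(n/2) = floor(6/2) = 3)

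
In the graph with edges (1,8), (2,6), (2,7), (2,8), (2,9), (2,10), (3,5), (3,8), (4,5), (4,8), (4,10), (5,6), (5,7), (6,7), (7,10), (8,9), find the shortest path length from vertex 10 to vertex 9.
2 (path: 10 -> 2 -> 9, 2 edges)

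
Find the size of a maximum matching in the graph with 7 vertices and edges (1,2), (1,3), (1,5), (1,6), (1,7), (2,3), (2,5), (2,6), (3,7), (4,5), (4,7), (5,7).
3 (matching: (1,5), (2,6), (4,7); upper bound floor(n/2) = floor(7/2) = 3)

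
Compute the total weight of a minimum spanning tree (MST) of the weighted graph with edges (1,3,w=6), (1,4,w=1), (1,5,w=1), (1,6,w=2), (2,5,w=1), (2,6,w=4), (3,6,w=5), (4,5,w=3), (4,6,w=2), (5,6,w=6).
10 (MST edges: (1,4,w=1), (1,5,w=1), (1,6,w=2), (2,5,w=1), (3,6,w=5); sum of weights 1 + 1 + 2 + 1 + 5 = 10)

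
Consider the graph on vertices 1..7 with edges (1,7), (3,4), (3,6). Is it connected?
No, it has 4 components: {1, 7}, {2}, {3, 4, 6}, {5}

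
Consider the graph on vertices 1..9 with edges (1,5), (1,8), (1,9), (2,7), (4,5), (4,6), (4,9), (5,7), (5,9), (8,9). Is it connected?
No, it has 2 components: {1, 2, 4, 5, 6, 7, 8, 9}, {3}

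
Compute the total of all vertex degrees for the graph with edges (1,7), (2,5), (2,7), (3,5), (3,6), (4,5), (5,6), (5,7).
16 (handshake: sum of degrees = 2|E| = 2 x 8 = 16)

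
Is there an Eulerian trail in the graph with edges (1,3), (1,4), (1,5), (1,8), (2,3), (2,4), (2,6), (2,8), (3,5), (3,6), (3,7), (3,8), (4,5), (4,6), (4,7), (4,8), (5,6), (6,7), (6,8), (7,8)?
Yes — and in fact it has an Eulerian circuit (the graph is connected and all 8 vertices have even degree)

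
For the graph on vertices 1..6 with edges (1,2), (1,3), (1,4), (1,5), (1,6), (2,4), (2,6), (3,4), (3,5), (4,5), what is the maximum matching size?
3 (matching: (1,5), (2,6), (3,4); upper bound floor(n/2) = floor(6/2) = 3)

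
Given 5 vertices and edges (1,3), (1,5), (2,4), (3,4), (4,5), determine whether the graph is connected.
Yes (BFS from 1 visits [1, 3, 5, 4, 2] — all 5 vertices reached)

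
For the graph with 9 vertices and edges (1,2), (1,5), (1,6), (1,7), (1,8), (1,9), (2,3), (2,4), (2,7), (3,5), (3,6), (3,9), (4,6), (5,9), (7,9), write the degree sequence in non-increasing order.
[6, 4, 4, 4, 3, 3, 3, 2, 1] (degrees: deg(1)=6, deg(2)=4, deg(3)=4, deg(4)=2, deg(5)=3, deg(6)=3, deg(7)=3, deg(8)=1, deg(9)=4)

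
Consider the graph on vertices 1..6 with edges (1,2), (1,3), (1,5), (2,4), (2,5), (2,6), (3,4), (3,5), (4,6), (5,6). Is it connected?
Yes (BFS from 1 visits [1, 2, 3, 5, 4, 6] — all 6 vertices reached)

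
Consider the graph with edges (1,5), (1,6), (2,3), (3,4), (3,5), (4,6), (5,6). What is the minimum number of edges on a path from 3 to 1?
2 (path: 3 -> 5 -> 1, 2 edges)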